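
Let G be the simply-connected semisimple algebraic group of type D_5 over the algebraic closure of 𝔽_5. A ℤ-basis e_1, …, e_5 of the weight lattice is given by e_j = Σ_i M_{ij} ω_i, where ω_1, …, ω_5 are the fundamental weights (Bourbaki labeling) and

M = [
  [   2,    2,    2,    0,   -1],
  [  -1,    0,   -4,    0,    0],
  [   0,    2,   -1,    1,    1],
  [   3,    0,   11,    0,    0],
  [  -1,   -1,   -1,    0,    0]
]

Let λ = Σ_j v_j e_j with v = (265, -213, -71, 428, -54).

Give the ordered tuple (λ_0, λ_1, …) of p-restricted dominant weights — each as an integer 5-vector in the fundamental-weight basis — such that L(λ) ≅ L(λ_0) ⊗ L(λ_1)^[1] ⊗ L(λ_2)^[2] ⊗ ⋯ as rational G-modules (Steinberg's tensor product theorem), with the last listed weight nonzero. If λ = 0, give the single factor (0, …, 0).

((1, 4, 4, 4, 4), (3, 3, 3, 2, 3))

Change of basis e → ω: c = M·v where v = (265, -213, -71, 428, -54):
  c_1 = 2*265 + 2*-213 + 2*-71 + 0*428 + -1*-54 = 16
  c_2 = -1*265 + 0*-213 + -4*-71 + 0*428 + 0*-54 = 19
  c_3 = 0*265 + 2*-213 + -1*-71 + 1*428 + 1*-54 = 19
  c_4 = 3*265 + 0*-213 + 11*-71 + 0*428 + 0*-54 = 14
  c_5 = -1*265 + -1*-213 + -1*-71 + 0*428 + 0*-54 = 19
Expand coordinatewise in base 5:
  c_1 = 16 = 1·5^0 + 3·5^1
  c_2 = 19 = 4·5^0 + 3·5^1
  c_3 = 19 = 4·5^0 + 3·5^1
  c_4 = 14 = 4·5^0 + 2·5^1
  c_5 = 19 = 4·5^0 + 3·5^1
p-restricted factor λ_0 = (1, 4, 4, 4, 4)
p-restricted factor λ_1 = (3, 3, 3, 2, 3)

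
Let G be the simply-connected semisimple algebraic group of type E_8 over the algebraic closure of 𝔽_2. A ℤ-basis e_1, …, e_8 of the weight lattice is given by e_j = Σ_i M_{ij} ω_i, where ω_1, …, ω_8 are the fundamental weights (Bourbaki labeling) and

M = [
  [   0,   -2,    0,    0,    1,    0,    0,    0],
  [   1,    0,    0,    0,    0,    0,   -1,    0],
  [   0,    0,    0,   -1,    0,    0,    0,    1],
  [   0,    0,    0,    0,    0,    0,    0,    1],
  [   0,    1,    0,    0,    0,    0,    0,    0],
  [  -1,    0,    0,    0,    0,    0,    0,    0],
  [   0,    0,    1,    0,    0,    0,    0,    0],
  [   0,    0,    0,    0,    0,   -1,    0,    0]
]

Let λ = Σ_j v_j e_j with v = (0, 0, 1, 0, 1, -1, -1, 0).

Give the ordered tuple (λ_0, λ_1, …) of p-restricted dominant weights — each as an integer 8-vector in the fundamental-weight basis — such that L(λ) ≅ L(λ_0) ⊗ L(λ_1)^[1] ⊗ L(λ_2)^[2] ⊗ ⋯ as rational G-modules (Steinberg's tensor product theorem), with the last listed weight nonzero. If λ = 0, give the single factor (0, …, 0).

Change of basis e → ω: c = M·v where v = (0, 0, 1, 0, 1, -1, -1, 0):
  c_1 = 0·0 + (-2)·(0) + 0·1 + 0·0 + 1·1 + (0)·(-1) + (0)·(-1) + 0·0 = 1
  c_2 = 1·0 + 0·0 + 0·1 + 0·0 + 0·1 + (0)·(-1) + (-1)·(-1) + 0·0 = 1
  c_3 = 0·0 + 0·0 + 0·1 + (-1)·(0) + 0·1 + (0)·(-1) + (0)·(-1) + 1·0 = 0
  c_4 = 0·0 + 0·0 + 0·1 + 0·0 + 0·1 + (0)·(-1) + (0)·(-1) + 1·0 = 0
  c_5 = 0·0 + 1·0 + 0·1 + 0·0 + 0·1 + (0)·(-1) + (0)·(-1) + 0·0 = 0
  c_6 = (-1)·(0) + 0·0 + 0·1 + 0·0 + 0·1 + (0)·(-1) + (0)·(-1) + 0·0 = 0
  c_7 = 0·0 + 0·0 + 1·1 + 0·0 + 0·1 + (0)·(-1) + (0)·(-1) + 0·0 = 1
  c_8 = 0·0 + 0·0 + 0·1 + 0·0 + 0·1 + (-1)·(-1) + (0)·(-1) + 0·0 = 1
p = 2; digits c_i = Σ_j d_{ij}·2^j, 0 ≤ d_{ij} < 2:
  c_1 = 1 = 1·2^0
  c_2 = 1 = 1·2^0
  c_3 = 0
  c_4 = 0
  c_5 = 0
  c_6 = 0
  c_7 = 1 = 1·2^0
  c_8 = 1 = 1·2^0
λ_0 = (1, 1, 0, 0, 0, 0, 1, 1)

((1, 1, 0, 0, 0, 0, 1, 1),)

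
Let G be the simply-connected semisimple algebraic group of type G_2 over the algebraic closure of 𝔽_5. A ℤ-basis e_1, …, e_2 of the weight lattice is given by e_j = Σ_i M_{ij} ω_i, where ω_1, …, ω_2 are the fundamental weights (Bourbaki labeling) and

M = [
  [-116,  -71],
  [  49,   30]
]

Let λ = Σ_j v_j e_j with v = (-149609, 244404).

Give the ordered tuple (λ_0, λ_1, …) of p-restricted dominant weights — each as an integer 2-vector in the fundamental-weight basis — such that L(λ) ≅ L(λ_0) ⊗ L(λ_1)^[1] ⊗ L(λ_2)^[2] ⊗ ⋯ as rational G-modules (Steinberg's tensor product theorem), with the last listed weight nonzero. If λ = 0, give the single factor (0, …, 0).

((0, 4), (2, 0), (3, 1), (0, 0), (3, 2))

In the fundamental-weight basis, λ has coordinates c = M·v (v = (-149609, 244404)):
  c_1 = (-116)·(-149609) + (-71)·(244404) = 1960
  c_2 = (49)·(-149609) + 30·244404 = 1279
p = 5; digits c_i = Σ_j d_{ij}·5^j, 0 ≤ d_{ij} < 5:
  c_1 = 1960 = 0·5^0 + 2·5^1 + 3·5^2 + 0·5^3 + 3·5^4
  c_2 = 1279 = 4·5^0 + 0·5^1 + 1·5^2 + 0·5^3 + 2·5^4
Factor λ_0 = (0, 4)
Factor λ_1 = (2, 0)
Factor λ_2 = (3, 1)
Factor λ_3 = (0, 0)
Factor λ_4 = (3, 2)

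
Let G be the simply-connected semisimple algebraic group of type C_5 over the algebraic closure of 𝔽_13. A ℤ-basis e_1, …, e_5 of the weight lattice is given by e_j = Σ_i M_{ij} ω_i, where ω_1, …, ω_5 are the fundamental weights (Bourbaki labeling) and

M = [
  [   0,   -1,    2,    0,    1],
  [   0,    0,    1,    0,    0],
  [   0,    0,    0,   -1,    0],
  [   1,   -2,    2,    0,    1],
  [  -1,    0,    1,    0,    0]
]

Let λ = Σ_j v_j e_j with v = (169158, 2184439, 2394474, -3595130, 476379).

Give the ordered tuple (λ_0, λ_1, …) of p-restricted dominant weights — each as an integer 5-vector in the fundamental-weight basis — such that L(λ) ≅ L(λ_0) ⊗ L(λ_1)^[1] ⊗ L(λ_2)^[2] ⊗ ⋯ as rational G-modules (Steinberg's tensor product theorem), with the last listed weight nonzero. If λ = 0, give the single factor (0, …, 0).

((5, 4, 6, 10, 2), (1, 6, 12, 4, 7), (4, 11, 4, 0, 11), (11, 10, 11, 4, 11), (3, 5, 8, 11, 12), (8, 6, 9, 2, 5))

In the fundamental-weight basis, λ has coordinates c = M·v (v = (169158, 2184439, 2394474, -3595130, 476379)):
  c_1 = (0)·(169158) + (-1)·(2184439) + (2)·(2394474) + (0)·(-3595130) + (1)·(476379) = 3080888
  c_2 = (0)·(169158) + (0)·(2184439) + (1)·(2394474) + (0)·(-3595130) + (0)·(476379) = 2394474
  c_3 = (0)·(169158) + (0)·(2184439) + (0)·(2394474) + (-1)·(-3595130) + (0)·(476379) = 3595130
  c_4 = (1)·(169158) + (-2)·(2184439) + (2)·(2394474) + (0)·(-3595130) + (1)·(476379) = 1065607
  c_5 = (-1)·(169158) + (0)·(2184439) + (1)·(2394474) + (0)·(-3595130) + (0)·(476379) = 2225316
Base-13 expansion of each c_i:
  c_1 = 3080888 = 5·13^0 + 1·13^1 + 4·13^2 + 11·13^3 + 3·13^4 + 8·13^5
  c_2 = 2394474 = 4·13^0 + 6·13^1 + 11·13^2 + 10·13^3 + 5·13^4 + 6·13^5
  c_3 = 3595130 = 6·13^0 + 12·13^1 + 4·13^2 + 11·13^3 + 8·13^4 + 9·13^5
  c_4 = 1065607 = 10·13^0 + 4·13^1 + 0·13^2 + 4·13^3 + 11·13^4 + 2·13^5
  c_5 = 2225316 = 2·13^0 + 7·13^1 + 11·13^2 + 11·13^3 + 12·13^4 + 5·13^5
λ_0 = (5, 4, 6, 10, 2)
λ_1 = (1, 6, 12, 4, 7)
λ_2 = (4, 11, 4, 0, 11)
λ_3 = (11, 10, 11, 4, 11)
λ_4 = (3, 5, 8, 11, 12)
λ_5 = (8, 6, 9, 2, 5)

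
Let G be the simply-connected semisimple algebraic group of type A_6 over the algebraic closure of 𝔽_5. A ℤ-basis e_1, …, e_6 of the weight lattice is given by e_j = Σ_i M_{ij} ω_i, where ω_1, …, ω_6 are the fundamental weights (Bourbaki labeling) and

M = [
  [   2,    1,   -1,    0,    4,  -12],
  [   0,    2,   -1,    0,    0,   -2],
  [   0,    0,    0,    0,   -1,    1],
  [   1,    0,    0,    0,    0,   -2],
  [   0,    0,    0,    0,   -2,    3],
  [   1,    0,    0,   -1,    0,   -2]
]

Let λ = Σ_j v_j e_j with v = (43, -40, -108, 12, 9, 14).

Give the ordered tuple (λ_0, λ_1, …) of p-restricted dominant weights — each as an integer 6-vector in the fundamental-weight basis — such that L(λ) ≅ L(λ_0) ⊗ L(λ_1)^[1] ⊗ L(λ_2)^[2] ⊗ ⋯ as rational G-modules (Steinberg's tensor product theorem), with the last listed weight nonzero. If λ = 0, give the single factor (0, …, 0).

((2, 0, 0, 0, 4, 3), (4, 0, 1, 3, 4, 0))

Converting to the ω-basis (c_i = row i of M dotted with v = (43, -40, -108, 12, 9, 14)):
  c_1 = (2)·(43) + (1)·(-40) + (-1)·(-108) + (0)·(12) + (4)·(9) + (-12)·(14) = 22
  c_2 = (0)·(43) + (2)·(-40) + (-1)·(-108) + (0)·(12) + (0)·(9) + (-2)·(14) = 0
  c_3 = (0)·(43) + (0)·(-40) + (0)·(-108) + (0)·(12) + (-1)·(9) + (1)·(14) = 5
  c_4 = (1)·(43) + (0)·(-40) + (0)·(-108) + (0)·(12) + (0)·(9) + (-2)·(14) = 15
  c_5 = (0)·(43) + (0)·(-40) + (0)·(-108) + (0)·(12) + (-2)·(9) + (3)·(14) = 24
  c_6 = (1)·(43) + (0)·(-40) + (0)·(-108) + (-1)·(12) + (0)·(9) + (-2)·(14) = 3
Expand coordinatewise in base 5:
  c_1 = 22 = 2·5^0 + 4·5^1
  c_2 = 0
  c_3 = 5 = 0·5^0 + 1·5^1
  c_4 = 15 = 0·5^0 + 3·5^1
  c_5 = 24 = 4·5^0 + 4·5^1
  c_6 = 3 = 3·5^0
λ_0 = (2, 0, 0, 0, 4, 3)
λ_1 = (4, 0, 1, 3, 4, 0)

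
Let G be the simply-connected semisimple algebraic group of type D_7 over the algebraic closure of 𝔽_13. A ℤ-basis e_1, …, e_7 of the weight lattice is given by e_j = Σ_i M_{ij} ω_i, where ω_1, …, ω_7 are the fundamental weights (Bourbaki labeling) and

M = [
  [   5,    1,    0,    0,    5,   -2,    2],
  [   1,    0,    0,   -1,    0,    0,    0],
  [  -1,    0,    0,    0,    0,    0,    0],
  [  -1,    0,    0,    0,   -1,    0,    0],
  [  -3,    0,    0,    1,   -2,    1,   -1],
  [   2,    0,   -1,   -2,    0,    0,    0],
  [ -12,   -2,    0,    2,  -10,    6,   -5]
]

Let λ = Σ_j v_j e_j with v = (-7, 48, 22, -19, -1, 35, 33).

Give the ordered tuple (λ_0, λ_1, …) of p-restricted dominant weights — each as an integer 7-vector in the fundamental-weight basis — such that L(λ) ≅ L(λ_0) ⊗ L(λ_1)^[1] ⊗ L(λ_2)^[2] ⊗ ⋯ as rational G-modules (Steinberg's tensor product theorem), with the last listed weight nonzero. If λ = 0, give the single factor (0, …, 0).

Change of basis e → ω: c = M·v where v = (-7, 48, 22, -19, -1, 35, 33):
  c_1 = (5)·(-7) + (1)·(48) + (0)·(22) + (0)·(-19) + (5)·(-1) + (-2)·(35) + (2)·(33) = 4
  c_2 = (1)·(-7) + (0)·(48) + (0)·(22) + (-1)·(-19) + (0)·(-1) + (0)·(35) + (0)·(33) = 12
  c_3 = (-1)·(-7) + (0)·(48) + (0)·(22) + (0)·(-19) + (0)·(-1) + (0)·(35) + (0)·(33) = 7
  c_4 = (-1)·(-7) + (0)·(48) + (0)·(22) + (0)·(-19) + (-1)·(-1) + (0)·(35) + (0)·(33) = 8
  c_5 = (-3)·(-7) + (0)·(48) + (0)·(22) + (1)·(-19) + (-2)·(-1) + (1)·(35) + (-1)·(33) = 6
  c_6 = (2)·(-7) + (0)·(48) + (-1)·(22) + (-2)·(-19) + (0)·(-1) + (0)·(35) + (0)·(33) = 2
  c_7 = (-12)·(-7) + (-2)·(48) + (0)·(22) + (2)·(-19) + (-10)·(-1) + (6)·(35) + (-5)·(33) = 5
Base-13 expansion of each c_i:
  c_1 = 4 = 4·13^0
  c_2 = 12 = 12·13^0
  c_3 = 7 = 7·13^0
  c_4 = 8 = 8·13^0
  c_5 = 6 = 6·13^0
  c_6 = 2 = 2·13^0
  c_7 = 5 = 5·13^0
λ_0 = (4, 12, 7, 8, 6, 2, 5)

((4, 12, 7, 8, 6, 2, 5),)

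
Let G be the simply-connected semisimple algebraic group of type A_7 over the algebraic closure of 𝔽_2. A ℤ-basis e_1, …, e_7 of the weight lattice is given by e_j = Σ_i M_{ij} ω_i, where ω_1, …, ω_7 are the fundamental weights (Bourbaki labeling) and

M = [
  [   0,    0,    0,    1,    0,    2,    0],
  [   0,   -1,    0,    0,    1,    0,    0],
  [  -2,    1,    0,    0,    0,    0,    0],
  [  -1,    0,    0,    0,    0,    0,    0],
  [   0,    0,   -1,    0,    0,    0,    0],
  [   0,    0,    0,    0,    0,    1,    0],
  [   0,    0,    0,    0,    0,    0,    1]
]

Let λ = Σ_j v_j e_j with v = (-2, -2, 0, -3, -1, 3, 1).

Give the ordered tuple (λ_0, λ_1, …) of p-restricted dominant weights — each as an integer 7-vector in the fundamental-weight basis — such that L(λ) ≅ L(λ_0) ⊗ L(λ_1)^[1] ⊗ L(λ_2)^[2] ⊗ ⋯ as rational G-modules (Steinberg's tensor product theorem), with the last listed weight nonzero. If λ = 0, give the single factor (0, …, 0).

((1, 1, 0, 0, 0, 1, 1), (1, 0, 1, 1, 0, 1, 0))

Compute c_i = Σ_j M_{ij} v_j with v = (-2, -2, 0, -3, -1, 3, 1):
  c_1 = (0)·(-2) + (0)·(-2) + (0)·(0) + (1)·(-3) + (0)·(-1) + (2)·(3) + (0)·(1) = 3
  c_2 = (0)·(-2) + (-1)·(-2) + (0)·(0) + (0)·(-3) + (1)·(-1) + (0)·(3) + (0)·(1) = 1
  c_3 = (-2)·(-2) + (1)·(-2) + (0)·(0) + (0)·(-3) + (0)·(-1) + (0)·(3) + (0)·(1) = 2
  c_4 = (-1)·(-2) + (0)·(-2) + (0)·(0) + (0)·(-3) + (0)·(-1) + (0)·(3) + (0)·(1) = 2
  c_5 = (0)·(-2) + (0)·(-2) + (-1)·(0) + (0)·(-3) + (0)·(-1) + (0)·(3) + (0)·(1) = 0
  c_6 = (0)·(-2) + (0)·(-2) + (0)·(0) + (0)·(-3) + (0)·(-1) + (1)·(3) + (0)·(1) = 3
  c_7 = (0)·(-2) + (0)·(-2) + (0)·(0) + (0)·(-3) + (0)·(-1) + (0)·(3) + (1)·(1) = 1
Expand coordinatewise in base 2:
  c_1 = 3 = 1·2^0 + 1·2^1
  c_2 = 1 = 1·2^0
  c_3 = 2 = 0·2^0 + 1·2^1
  c_4 = 2 = 0·2^0 + 1·2^1
  c_5 = 0
  c_6 = 3 = 1·2^0 + 1·2^1
  c_7 = 1 = 1·2^0
p-restricted factor λ_0 = (1, 1, 0, 0, 0, 1, 1)
p-restricted factor λ_1 = (1, 0, 1, 1, 0, 1, 0)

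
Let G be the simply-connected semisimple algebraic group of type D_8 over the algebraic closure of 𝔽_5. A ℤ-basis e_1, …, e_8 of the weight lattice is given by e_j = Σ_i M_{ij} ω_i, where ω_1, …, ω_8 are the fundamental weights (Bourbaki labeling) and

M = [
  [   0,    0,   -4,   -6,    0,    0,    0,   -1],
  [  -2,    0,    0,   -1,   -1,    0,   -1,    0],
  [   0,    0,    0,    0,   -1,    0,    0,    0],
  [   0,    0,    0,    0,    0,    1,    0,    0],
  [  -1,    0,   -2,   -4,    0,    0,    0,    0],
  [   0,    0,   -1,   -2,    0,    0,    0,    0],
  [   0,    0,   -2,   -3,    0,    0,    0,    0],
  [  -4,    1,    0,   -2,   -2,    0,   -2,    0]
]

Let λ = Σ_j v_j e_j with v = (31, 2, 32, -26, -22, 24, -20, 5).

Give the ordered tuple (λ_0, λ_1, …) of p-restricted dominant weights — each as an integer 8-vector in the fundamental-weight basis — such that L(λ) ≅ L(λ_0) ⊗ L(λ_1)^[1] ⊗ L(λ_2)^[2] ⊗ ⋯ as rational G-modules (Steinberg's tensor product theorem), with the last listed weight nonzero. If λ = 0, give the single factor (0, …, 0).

ω-coordinates c = M·v, v = (31, 2, 32, -26, -22, 24, -20, 5):
  c_1 = (0)·(31) + (0)·(2) + (-4)·(32) + (-6)·(-26) + (0)·(-22) + (0)·(24) + (0)·(-20) + (-1)·(5) = 23
  c_2 = (-2)·(31) + (0)·(2) + (0)·(32) + (-1)·(-26) + (-1)·(-22) + (0)·(24) + (-1)·(-20) + (0)·(5) = 6
  c_3 = (0)·(31) + (0)·(2) + (0)·(32) + (0)·(-26) + (-1)·(-22) + (0)·(24) + (0)·(-20) + (0)·(5) = 22
  c_4 = (0)·(31) + (0)·(2) + (0)·(32) + (0)·(-26) + (0)·(-22) + (1)·(24) + (0)·(-20) + (0)·(5) = 24
  c_5 = (-1)·(31) + (0)·(2) + (-2)·(32) + (-4)·(-26) + (0)·(-22) + (0)·(24) + (0)·(-20) + (0)·(5) = 9
  c_6 = (0)·(31) + (0)·(2) + (-1)·(32) + (-2)·(-26) + (0)·(-22) + (0)·(24) + (0)·(-20) + (0)·(5) = 20
  c_7 = (0)·(31) + (0)·(2) + (-2)·(32) + (-3)·(-26) + (0)·(-22) + (0)·(24) + (0)·(-20) + (0)·(5) = 14
  c_8 = (-4)·(31) + (1)·(2) + (0)·(32) + (-2)·(-26) + (-2)·(-22) + (0)·(24) + (-2)·(-20) + (0)·(5) = 14
Writing each c_i in base p = 5:
  c_1 = 23 = 3·5^0 + 4·5^1
  c_2 = 6 = 1·5^0 + 1·5^1
  c_3 = 22 = 2·5^0 + 4·5^1
  c_4 = 24 = 4·5^0 + 4·5^1
  c_5 = 9 = 4·5^0 + 1·5^1
  c_6 = 20 = 0·5^0 + 4·5^1
  c_7 = 14 = 4·5^0 + 2·5^1
  c_8 = 14 = 4·5^0 + 2·5^1
p-restricted factor λ_0 = (3, 1, 2, 4, 4, 0, 4, 4)
p-restricted factor λ_1 = (4, 1, 4, 4, 1, 4, 2, 2)

((3, 1, 2, 4, 4, 0, 4, 4), (4, 1, 4, 4, 1, 4, 2, 2))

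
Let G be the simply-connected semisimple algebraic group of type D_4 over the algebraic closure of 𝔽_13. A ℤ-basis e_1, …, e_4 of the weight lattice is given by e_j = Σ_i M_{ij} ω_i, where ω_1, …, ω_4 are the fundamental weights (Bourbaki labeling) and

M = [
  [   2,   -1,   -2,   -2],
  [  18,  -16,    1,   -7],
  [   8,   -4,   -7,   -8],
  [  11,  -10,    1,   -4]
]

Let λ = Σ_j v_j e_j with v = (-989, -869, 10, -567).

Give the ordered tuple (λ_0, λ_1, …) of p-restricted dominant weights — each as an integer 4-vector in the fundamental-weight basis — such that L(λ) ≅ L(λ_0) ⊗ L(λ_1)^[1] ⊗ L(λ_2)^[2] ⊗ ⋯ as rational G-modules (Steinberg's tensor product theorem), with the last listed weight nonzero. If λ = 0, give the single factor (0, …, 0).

Change of basis e → ω: c = M·v where v = (-989, -869, 10, -567):
  c_1 = 2*-989 + -1*-869 + -2*10 + -2*-567 = 5
  c_2 = 18*-989 + -16*-869 + 1*10 + -7*-567 = 81
  c_3 = 8*-989 + -4*-869 + -7*10 + -8*-567 = 30
  c_4 = 11*-989 + -10*-869 + 1*10 + -4*-567 = 89
Base-13 expansion of each c_i:
  c_1 = 5 = 5·13^0
  c_2 = 81 = 3·13^0 + 6·13^1
  c_3 = 30 = 4·13^0 + 2·13^1
  c_4 = 89 = 11·13^0 + 6·13^1
Factor λ_0 = (5, 3, 4, 11)
Factor λ_1 = (0, 6, 2, 6)

((5, 3, 4, 11), (0, 6, 2, 6))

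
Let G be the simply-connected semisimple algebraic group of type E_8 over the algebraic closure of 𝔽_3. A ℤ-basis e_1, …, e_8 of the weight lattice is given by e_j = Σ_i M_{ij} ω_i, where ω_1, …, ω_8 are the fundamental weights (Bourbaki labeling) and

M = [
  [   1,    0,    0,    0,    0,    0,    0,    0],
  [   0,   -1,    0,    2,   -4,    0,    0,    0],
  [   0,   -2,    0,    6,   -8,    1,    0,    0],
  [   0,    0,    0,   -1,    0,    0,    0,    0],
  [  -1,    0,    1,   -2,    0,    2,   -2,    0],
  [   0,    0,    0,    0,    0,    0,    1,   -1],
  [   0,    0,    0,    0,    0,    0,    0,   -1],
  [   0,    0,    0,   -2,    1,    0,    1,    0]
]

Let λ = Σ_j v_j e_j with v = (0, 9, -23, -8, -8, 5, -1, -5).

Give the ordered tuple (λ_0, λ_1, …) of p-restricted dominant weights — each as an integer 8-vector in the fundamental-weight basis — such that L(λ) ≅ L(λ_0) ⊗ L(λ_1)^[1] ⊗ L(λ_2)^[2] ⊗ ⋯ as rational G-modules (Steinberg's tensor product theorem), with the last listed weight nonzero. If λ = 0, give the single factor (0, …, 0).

((0, 1, 0, 2, 2, 1, 2, 1), (0, 2, 1, 2, 1, 1, 1, 2))

Compute c_i = Σ_j M_{ij} v_j with v = (0, 9, -23, -8, -8, 5, -1, -5):
  c_1 = (1)·(0) + (0)·(9) + (0)·(-23) + (0)·(-8) + (0)·(-8) + (0)·(5) + (0)·(-1) + (0)·(-5) = 0
  c_2 = (0)·(0) + (-1)·(9) + (0)·(-23) + (2)·(-8) + (-4)·(-8) + (0)·(5) + (0)·(-1) + (0)·(-5) = 7
  c_3 = (0)·(0) + (-2)·(9) + (0)·(-23) + (6)·(-8) + (-8)·(-8) + (1)·(5) + (0)·(-1) + (0)·(-5) = 3
  c_4 = (0)·(0) + (0)·(9) + (0)·(-23) + (-1)·(-8) + (0)·(-8) + (0)·(5) + (0)·(-1) + (0)·(-5) = 8
  c_5 = (-1)·(0) + (0)·(9) + (1)·(-23) + (-2)·(-8) + (0)·(-8) + (2)·(5) + (-2)·(-1) + (0)·(-5) = 5
  c_6 = (0)·(0) + (0)·(9) + (0)·(-23) + (0)·(-8) + (0)·(-8) + (0)·(5) + (1)·(-1) + (-1)·(-5) = 4
  c_7 = (0)·(0) + (0)·(9) + (0)·(-23) + (0)·(-8) + (0)·(-8) + (0)·(5) + (0)·(-1) + (-1)·(-5) = 5
  c_8 = (0)·(0) + (0)·(9) + (0)·(-23) + (-2)·(-8) + (1)·(-8) + (0)·(5) + (1)·(-1) + (0)·(-5) = 7
Expand coordinatewise in base 3:
  c_1 = 0
  c_2 = 7 = 1·3^0 + 2·3^1
  c_3 = 3 = 0·3^0 + 1·3^1
  c_4 = 8 = 2·3^0 + 2·3^1
  c_5 = 5 = 2·3^0 + 1·3^1
  c_6 = 4 = 1·3^0 + 1·3^1
  c_7 = 5 = 2·3^0 + 1·3^1
  c_8 = 7 = 1·3^0 + 2·3^1
Factor λ_0 = (0, 1, 0, 2, 2, 1, 2, 1)
Factor λ_1 = (0, 2, 1, 2, 1, 1, 1, 2)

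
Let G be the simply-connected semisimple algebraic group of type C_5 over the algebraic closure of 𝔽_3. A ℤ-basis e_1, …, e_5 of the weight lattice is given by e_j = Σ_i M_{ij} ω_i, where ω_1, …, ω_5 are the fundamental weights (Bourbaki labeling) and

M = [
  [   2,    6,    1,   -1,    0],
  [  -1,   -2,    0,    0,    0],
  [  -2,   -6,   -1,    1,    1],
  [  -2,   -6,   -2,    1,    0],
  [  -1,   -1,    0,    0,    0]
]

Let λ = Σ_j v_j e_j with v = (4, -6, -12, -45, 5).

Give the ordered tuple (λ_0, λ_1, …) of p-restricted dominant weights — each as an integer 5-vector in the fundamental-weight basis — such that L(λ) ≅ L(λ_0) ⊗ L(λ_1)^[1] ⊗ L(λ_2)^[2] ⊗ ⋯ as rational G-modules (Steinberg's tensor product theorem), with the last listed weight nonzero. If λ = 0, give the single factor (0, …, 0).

In the fundamental-weight basis, λ has coordinates c = M·v (v = (4, -6, -12, -45, 5)):
  c_1 = 2·4 + (6)·(-6) + (1)·(-12) + (-1)·(-45) + 0·5 = 5
  c_2 = (-1)·(4) + (-2)·(-6) + (0)·(-12) + (0)·(-45) + 0·5 = 8
  c_3 = (-2)·(4) + (-6)·(-6) + (-1)·(-12) + (1)·(-45) + 1·5 = 0
  c_4 = (-2)·(4) + (-6)·(-6) + (-2)·(-12) + (1)·(-45) + 0·5 = 7
  c_5 = (-1)·(4) + (-1)·(-6) + (0)·(-12) + (0)·(-45) + 0·5 = 2
p = 3; digits c_i = Σ_j d_{ij}·3^j, 0 ≤ d_{ij} < 3:
  c_1 = 5 = 2·3^0 + 1·3^1
  c_2 = 8 = 2·3^0 + 2·3^1
  c_3 = 0
  c_4 = 7 = 1·3^0 + 2·3^1
  c_5 = 2 = 2·3^0
Factor λ_0 = (2, 2, 0, 1, 2)
Factor λ_1 = (1, 2, 0, 2, 0)

((2, 2, 0, 1, 2), (1, 2, 0, 2, 0))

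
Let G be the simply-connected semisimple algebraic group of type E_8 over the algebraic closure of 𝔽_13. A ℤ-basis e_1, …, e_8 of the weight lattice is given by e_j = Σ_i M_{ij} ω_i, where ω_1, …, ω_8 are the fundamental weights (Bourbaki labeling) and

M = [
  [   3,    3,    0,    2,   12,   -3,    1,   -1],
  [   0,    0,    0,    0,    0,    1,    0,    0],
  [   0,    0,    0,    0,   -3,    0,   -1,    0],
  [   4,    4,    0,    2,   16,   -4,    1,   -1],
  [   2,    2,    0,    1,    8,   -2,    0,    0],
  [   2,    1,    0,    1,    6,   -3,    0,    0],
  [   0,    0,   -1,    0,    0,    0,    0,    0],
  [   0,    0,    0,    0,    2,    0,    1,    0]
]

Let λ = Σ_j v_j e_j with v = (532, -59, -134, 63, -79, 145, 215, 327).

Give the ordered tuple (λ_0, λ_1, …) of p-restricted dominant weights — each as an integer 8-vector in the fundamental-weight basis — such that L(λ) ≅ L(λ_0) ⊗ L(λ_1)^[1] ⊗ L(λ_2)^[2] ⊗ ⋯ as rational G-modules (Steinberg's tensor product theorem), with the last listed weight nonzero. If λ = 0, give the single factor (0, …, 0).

((11, 2, 9, 10, 9, 3, 4, 5), (3, 11, 1, 4, 6, 12, 10, 4))

Compute c_i = Σ_j M_{ij} v_j with v = (532, -59, -134, 63, -79, 145, 215, 327):
  c_1 = 3·532 + (3)·(-59) + (0)·(-134) + 2·63 + (12)·(-79) + (-3)·(145) + 1·215 + (-1)·(327) = 50
  c_2 = 0·532 + (0)·(-59) + (0)·(-134) + 0·63 + (0)·(-79) + 1·145 + 0·215 + 0·327 = 145
  c_3 = 0·532 + (0)·(-59) + (0)·(-134) + 0·63 + (-3)·(-79) + 0·145 + (-1)·(215) + 0·327 = 22
  c_4 = 4·532 + (4)·(-59) + (0)·(-134) + 2·63 + (16)·(-79) + (-4)·(145) + 1·215 + (-1)·(327) = 62
  c_5 = 2·532 + (2)·(-59) + (0)·(-134) + 1·63 + (8)·(-79) + (-2)·(145) + 0·215 + 0·327 = 87
  c_6 = 2·532 + (1)·(-59) + (0)·(-134) + 1·63 + (6)·(-79) + (-3)·(145) + 0·215 + 0·327 = 159
  c_7 = 0·532 + (0)·(-59) + (-1)·(-134) + 0·63 + (0)·(-79) + 0·145 + 0·215 + 0·327 = 134
  c_8 = 0·532 + (0)·(-59) + (0)·(-134) + 0·63 + (2)·(-79) + 0·145 + 1·215 + 0·327 = 57
Base-13 expansion of each c_i:
  c_1 = 50 = 11·13^0 + 3·13^1
  c_2 = 145 = 2·13^0 + 11·13^1
  c_3 = 22 = 9·13^0 + 1·13^1
  c_4 = 62 = 10·13^0 + 4·13^1
  c_5 = 87 = 9·13^0 + 6·13^1
  c_6 = 159 = 3·13^0 + 12·13^1
  c_7 = 134 = 4·13^0 + 10·13^1
  c_8 = 57 = 5·13^0 + 4·13^1
λ_0 = (11, 2, 9, 10, 9, 3, 4, 5)
λ_1 = (3, 11, 1, 4, 6, 12, 10, 4)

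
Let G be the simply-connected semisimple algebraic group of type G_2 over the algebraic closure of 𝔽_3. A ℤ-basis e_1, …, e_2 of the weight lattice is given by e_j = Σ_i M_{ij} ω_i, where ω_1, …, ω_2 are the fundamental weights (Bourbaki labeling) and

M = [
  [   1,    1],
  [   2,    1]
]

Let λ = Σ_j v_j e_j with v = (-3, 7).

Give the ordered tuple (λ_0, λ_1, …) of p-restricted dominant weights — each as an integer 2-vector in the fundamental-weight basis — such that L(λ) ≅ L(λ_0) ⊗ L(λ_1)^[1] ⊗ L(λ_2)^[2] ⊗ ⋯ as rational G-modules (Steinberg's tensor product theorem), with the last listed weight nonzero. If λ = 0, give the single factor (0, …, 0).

Change of basis e → ω: c = M·v where v = (-3, 7):
  c_1 = 1*-3 + 1*7 = 4
  c_2 = 2*-3 + 1*7 = 1
Expand coordinatewise in base 3:
  c_1 = 4 = 1·3^0 + 1·3^1
  c_2 = 1 = 1·3^0
p-restricted factor λ_0 = (1, 1)
p-restricted factor λ_1 = (1, 0)

((1, 1), (1, 0))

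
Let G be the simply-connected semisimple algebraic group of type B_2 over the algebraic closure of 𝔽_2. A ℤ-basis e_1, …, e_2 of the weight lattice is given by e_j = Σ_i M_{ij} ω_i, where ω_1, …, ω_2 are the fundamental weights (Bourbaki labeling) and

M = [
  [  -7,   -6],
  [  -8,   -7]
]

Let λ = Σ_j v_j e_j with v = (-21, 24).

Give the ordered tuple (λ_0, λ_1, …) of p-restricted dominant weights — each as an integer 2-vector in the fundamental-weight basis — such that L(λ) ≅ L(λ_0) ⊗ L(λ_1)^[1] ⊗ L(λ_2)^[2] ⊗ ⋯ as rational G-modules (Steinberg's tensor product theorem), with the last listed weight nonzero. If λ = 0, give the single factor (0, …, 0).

((1, 0), (1, 0))

Converting to the ω-basis (c_i = row i of M dotted with v = (-21, 24)):
  c_1 = (-7)·(-21) + (-6)·(24) = 3
  c_2 = (-8)·(-21) + (-7)·(24) = 0
p = 2; digits c_i = Σ_j d_{ij}·2^j, 0 ≤ d_{ij} < 2:
  c_1 = 3 = 1·2^0 + 1·2^1
  c_2 = 0
λ_0 = (1, 0)
λ_1 = (1, 0)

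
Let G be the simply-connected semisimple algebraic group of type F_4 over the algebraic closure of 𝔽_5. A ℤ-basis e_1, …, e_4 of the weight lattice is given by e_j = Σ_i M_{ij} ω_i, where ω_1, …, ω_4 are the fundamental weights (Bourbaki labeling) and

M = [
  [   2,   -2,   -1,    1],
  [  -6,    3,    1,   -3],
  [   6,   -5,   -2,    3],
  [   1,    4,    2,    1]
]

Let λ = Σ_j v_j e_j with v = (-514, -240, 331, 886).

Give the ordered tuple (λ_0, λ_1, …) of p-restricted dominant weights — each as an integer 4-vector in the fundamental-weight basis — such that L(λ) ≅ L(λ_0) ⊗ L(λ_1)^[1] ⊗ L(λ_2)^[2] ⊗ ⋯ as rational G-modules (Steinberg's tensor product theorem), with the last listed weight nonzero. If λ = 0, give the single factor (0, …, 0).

Converting to the ω-basis (c_i = row i of M dotted with v = (-514, -240, 331, 886)):
  c_1 = 2*-514 + -2*-240 + -1*331 + 1*886 = 7
  c_2 = -6*-514 + 3*-240 + 1*331 + -3*886 = 37
  c_3 = 6*-514 + -5*-240 + -2*331 + 3*886 = 112
  c_4 = 1*-514 + 4*-240 + 2*331 + 1*886 = 74
Expand coordinatewise in base 5:
  c_1 = 7 = 2·5^0 + 1·5^1
  c_2 = 37 = 2·5^0 + 2·5^1 + 1·5^2
  c_3 = 112 = 2·5^0 + 2·5^1 + 4·5^2
  c_4 = 74 = 4·5^0 + 4·5^1 + 2·5^2
λ_0 = (2, 2, 2, 4)
λ_1 = (1, 2, 2, 4)
λ_2 = (0, 1, 4, 2)

((2, 2, 2, 4), (1, 2, 2, 4), (0, 1, 4, 2))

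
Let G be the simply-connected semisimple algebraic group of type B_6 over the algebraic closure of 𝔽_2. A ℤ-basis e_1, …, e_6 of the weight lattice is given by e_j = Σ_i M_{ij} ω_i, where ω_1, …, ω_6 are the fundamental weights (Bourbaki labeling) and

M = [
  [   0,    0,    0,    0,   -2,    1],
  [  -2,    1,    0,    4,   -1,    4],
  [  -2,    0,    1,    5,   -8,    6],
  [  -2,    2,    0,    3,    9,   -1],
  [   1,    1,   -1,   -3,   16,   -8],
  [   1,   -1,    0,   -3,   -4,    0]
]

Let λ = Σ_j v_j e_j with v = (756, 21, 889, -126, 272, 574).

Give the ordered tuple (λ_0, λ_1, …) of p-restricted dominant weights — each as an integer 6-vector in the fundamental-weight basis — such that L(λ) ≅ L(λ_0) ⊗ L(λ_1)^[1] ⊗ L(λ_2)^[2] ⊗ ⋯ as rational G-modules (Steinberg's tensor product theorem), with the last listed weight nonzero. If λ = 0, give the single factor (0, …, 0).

Change of basis e → ω: c = M·v where v = (756, 21, 889, -126, 272, 574):
  c_1 = (0)·(756) + (0)·(21) + (0)·(889) + (0)·(-126) + (-2)·(272) + (1)·(574) = 30
  c_2 = (-2)·(756) + (1)·(21) + (0)·(889) + (4)·(-126) + (-1)·(272) + (4)·(574) = 29
  c_3 = (-2)·(756) + (0)·(21) + (1)·(889) + (5)·(-126) + (-8)·(272) + (6)·(574) = 15
  c_4 = (-2)·(756) + (2)·(21) + (0)·(889) + (3)·(-126) + (9)·(272) + (-1)·(574) = 26
  c_5 = (1)·(756) + (1)·(21) + (-1)·(889) + (-3)·(-126) + (16)·(272) + (-8)·(574) = 26
  c_6 = (1)·(756) + (-1)·(21) + (0)·(889) + (-3)·(-126) + (-4)·(272) + (0)·(574) = 25
Expand coordinatewise in base 2:
  c_1 = 30 = 0·2^0 + 1·2^1 + 1·2^2 + 1·2^3 + 1·2^4
  c_2 = 29 = 1·2^0 + 0·2^1 + 1·2^2 + 1·2^3 + 1·2^4
  c_3 = 15 = 1·2^0 + 1·2^1 + 1·2^2 + 1·2^3
  c_4 = 26 = 0·2^0 + 1·2^1 + 0·2^2 + 1·2^3 + 1·2^4
  c_5 = 26 = 0·2^0 + 1·2^1 + 0·2^2 + 1·2^3 + 1·2^4
  c_6 = 25 = 1·2^0 + 0·2^1 + 0·2^2 + 1·2^3 + 1·2^4
p-restricted factor λ_0 = (0, 1, 1, 0, 0, 1)
p-restricted factor λ_1 = (1, 0, 1, 1, 1, 0)
p-restricted factor λ_2 = (1, 1, 1, 0, 0, 0)
p-restricted factor λ_3 = (1, 1, 1, 1, 1, 1)
p-restricted factor λ_4 = (1, 1, 0, 1, 1, 1)

((0, 1, 1, 0, 0, 1), (1, 0, 1, 1, 1, 0), (1, 1, 1, 0, 0, 0), (1, 1, 1, 1, 1, 1), (1, 1, 0, 1, 1, 1))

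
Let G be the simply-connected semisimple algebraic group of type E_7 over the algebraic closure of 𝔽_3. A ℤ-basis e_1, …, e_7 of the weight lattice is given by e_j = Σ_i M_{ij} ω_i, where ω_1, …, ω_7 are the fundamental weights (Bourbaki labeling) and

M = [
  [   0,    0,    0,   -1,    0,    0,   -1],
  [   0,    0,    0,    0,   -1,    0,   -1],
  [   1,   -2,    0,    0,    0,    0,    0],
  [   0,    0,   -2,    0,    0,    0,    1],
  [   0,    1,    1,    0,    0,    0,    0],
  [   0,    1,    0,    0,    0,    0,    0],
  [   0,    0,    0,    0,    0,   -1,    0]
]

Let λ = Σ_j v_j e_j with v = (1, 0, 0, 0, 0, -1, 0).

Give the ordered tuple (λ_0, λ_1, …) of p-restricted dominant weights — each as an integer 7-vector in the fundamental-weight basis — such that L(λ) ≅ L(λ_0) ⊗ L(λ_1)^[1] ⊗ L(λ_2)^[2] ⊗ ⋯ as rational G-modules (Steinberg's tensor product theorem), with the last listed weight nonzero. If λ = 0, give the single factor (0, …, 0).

((0, 0, 1, 0, 0, 0, 1),)

ω-coordinates c = M·v, v = (1, 0, 0, 0, 0, -1, 0):
  c_1 = 0·1 + 0·0 + 0·0 + (-1)·(0) + 0·0 + (0)·(-1) + (-1)·(0) = 0
  c_2 = 0·1 + 0·0 + 0·0 + 0·0 + (-1)·(0) + (0)·(-1) + (-1)·(0) = 0
  c_3 = 1·1 + (-2)·(0) + 0·0 + 0·0 + 0·0 + (0)·(-1) + 0·0 = 1
  c_4 = 0·1 + 0·0 + (-2)·(0) + 0·0 + 0·0 + (0)·(-1) + 1·0 = 0
  c_5 = 0·1 + 1·0 + 1·0 + 0·0 + 0·0 + (0)·(-1) + 0·0 = 0
  c_6 = 0·1 + 1·0 + 0·0 + 0·0 + 0·0 + (0)·(-1) + 0·0 = 0
  c_7 = 0·1 + 0·0 + 0·0 + 0·0 + 0·0 + (-1)·(-1) + 0·0 = 1
Expand coordinatewise in base 3:
  c_1 = 0
  c_2 = 0
  c_3 = 1 = 1·3^0
  c_4 = 0
  c_5 = 0
  c_6 = 0
  c_7 = 1 = 1·3^0
p-restricted factor λ_0 = (0, 0, 1, 0, 0, 0, 1)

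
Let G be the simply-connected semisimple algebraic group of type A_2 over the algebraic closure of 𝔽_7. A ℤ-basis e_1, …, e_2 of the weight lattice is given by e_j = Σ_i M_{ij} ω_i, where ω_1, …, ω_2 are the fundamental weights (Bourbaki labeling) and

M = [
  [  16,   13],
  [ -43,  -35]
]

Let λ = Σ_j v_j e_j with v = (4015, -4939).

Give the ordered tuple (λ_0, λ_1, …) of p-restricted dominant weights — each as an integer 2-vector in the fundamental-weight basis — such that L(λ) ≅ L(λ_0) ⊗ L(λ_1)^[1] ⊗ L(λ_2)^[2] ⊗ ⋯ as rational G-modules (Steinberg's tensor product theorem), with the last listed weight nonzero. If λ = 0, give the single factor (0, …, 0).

((5, 3), (4, 3), (0, 4))

ω-coordinates c = M·v, v = (4015, -4939):
  c_1 = (16)·(4015) + (13)·(-4939) = 33
  c_2 = (-43)·(4015) + (-35)·(-4939) = 220
Base-7 expansion of each c_i:
  c_1 = 33 = 5·7^0 + 4·7^1
  c_2 = 220 = 3·7^0 + 3·7^1 + 4·7^2
p-restricted factor λ_0 = (5, 3)
p-restricted factor λ_1 = (4, 3)
p-restricted factor λ_2 = (0, 4)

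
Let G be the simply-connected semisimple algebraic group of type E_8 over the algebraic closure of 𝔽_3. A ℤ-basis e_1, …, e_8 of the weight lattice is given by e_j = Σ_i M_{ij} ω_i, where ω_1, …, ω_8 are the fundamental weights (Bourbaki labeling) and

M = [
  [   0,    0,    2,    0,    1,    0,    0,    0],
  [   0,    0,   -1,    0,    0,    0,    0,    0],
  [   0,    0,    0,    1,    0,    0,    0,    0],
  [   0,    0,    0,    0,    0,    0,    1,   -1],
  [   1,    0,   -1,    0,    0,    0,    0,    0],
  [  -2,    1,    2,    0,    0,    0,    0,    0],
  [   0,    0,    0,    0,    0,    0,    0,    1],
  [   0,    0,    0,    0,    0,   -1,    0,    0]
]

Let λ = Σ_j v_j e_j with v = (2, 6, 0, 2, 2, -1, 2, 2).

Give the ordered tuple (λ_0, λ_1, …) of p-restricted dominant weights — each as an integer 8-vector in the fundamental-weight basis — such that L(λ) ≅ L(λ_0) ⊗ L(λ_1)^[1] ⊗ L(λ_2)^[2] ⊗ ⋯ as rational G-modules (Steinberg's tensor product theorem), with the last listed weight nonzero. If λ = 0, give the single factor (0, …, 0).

Compute c_i = Σ_j M_{ij} v_j with v = (2, 6, 0, 2, 2, -1, 2, 2):
  c_1 = 0·2 + 0·6 + 2·0 + 0·2 + 1·2 + (0)·(-1) + 0·2 + 0·2 = 2
  c_2 = 0·2 + 0·6 + (-1)·(0) + 0·2 + 0·2 + (0)·(-1) + 0·2 + 0·2 = 0
  c_3 = 0·2 + 0·6 + 0·0 + 1·2 + 0·2 + (0)·(-1) + 0·2 + 0·2 = 2
  c_4 = 0·2 + 0·6 + 0·0 + 0·2 + 0·2 + (0)·(-1) + 1·2 + (-1)·(2) = 0
  c_5 = 1·2 + 0·6 + (-1)·(0) + 0·2 + 0·2 + (0)·(-1) + 0·2 + 0·2 = 2
  c_6 = (-2)·(2) + 1·6 + 2·0 + 0·2 + 0·2 + (0)·(-1) + 0·2 + 0·2 = 2
  c_7 = 0·2 + 0·6 + 0·0 + 0·2 + 0·2 + (0)·(-1) + 0·2 + 1·2 = 2
  c_8 = 0·2 + 0·6 + 0·0 + 0·2 + 0·2 + (-1)·(-1) + 0·2 + 0·2 = 1
p = 3; digits c_i = Σ_j d_{ij}·3^j, 0 ≤ d_{ij} < 3:
  c_1 = 2 = 2·3^0
  c_2 = 0
  c_3 = 2 = 2·3^0
  c_4 = 0
  c_5 = 2 = 2·3^0
  c_6 = 2 = 2·3^0
  c_7 = 2 = 2·3^0
  c_8 = 1 = 1·3^0
p-restricted factor λ_0 = (2, 0, 2, 0, 2, 2, 2, 1)

((2, 0, 2, 0, 2, 2, 2, 1),)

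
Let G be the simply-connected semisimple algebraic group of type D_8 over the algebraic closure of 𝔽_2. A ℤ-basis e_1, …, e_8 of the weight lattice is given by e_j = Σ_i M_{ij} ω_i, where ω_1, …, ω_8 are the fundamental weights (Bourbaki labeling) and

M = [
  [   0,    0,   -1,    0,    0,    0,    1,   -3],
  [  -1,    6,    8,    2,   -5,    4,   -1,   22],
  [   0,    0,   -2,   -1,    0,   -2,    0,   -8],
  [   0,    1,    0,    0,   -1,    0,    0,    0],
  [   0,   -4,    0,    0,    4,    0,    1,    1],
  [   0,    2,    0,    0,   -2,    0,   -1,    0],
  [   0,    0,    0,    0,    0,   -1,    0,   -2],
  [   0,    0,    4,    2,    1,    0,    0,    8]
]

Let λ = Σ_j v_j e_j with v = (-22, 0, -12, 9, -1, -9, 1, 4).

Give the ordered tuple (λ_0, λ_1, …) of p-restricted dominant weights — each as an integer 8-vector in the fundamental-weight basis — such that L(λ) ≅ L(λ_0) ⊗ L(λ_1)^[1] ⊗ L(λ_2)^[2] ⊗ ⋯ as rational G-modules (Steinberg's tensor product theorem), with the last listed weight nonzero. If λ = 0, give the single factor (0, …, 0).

In the fundamental-weight basis, λ has coordinates c = M·v (v = (-22, 0, -12, 9, -1, -9, 1, 4)):
  c_1 = (0)·(-22) + (0)·(0) + (-1)·(-12) + (0)·(9) + (0)·(-1) + (0)·(-9) + (1)·(1) + (-3)·(4) = 1
  c_2 = (-1)·(-22) + (6)·(0) + (8)·(-12) + (2)·(9) + (-5)·(-1) + (4)·(-9) + (-1)·(1) + (22)·(4) = 0
  c_3 = (0)·(-22) + (0)·(0) + (-2)·(-12) + (-1)·(9) + (0)·(-1) + (-2)·(-9) + (0)·(1) + (-8)·(4) = 1
  c_4 = (0)·(-22) + (1)·(0) + (0)·(-12) + (0)·(9) + (-1)·(-1) + (0)·(-9) + (0)·(1) + (0)·(4) = 1
  c_5 = (0)·(-22) + (-4)·(0) + (0)·(-12) + (0)·(9) + (4)·(-1) + (0)·(-9) + (1)·(1) + (1)·(4) = 1
  c_6 = (0)·(-22) + (2)·(0) + (0)·(-12) + (0)·(9) + (-2)·(-1) + (0)·(-9) + (-1)·(1) + (0)·(4) = 1
  c_7 = (0)·(-22) + (0)·(0) + (0)·(-12) + (0)·(9) + (0)·(-1) + (-1)·(-9) + (0)·(1) + (-2)·(4) = 1
  c_8 = (0)·(-22) + (0)·(0) + (4)·(-12) + (2)·(9) + (1)·(-1) + (0)·(-9) + (0)·(1) + (8)·(4) = 1
p = 2; digits c_i = Σ_j d_{ij}·2^j, 0 ≤ d_{ij} < 2:
  c_1 = 1 = 1·2^0
  c_2 = 0
  c_3 = 1 = 1·2^0
  c_4 = 1 = 1·2^0
  c_5 = 1 = 1·2^0
  c_6 = 1 = 1·2^0
  c_7 = 1 = 1·2^0
  c_8 = 1 = 1·2^0
λ_0 = (1, 0, 1, 1, 1, 1, 1, 1)

((1, 0, 1, 1, 1, 1, 1, 1),)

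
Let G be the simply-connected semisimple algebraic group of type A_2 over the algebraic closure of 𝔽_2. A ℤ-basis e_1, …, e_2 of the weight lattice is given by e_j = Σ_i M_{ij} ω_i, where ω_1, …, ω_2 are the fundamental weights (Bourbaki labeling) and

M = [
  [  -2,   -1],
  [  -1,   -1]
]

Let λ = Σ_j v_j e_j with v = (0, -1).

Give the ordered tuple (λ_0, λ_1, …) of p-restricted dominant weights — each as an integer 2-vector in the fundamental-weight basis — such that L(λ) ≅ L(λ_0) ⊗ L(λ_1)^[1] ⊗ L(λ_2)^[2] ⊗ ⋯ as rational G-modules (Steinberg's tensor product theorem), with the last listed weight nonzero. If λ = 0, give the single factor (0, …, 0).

((1, 1),)

Compute c_i = Σ_j M_{ij} v_j with v = (0, -1):
  c_1 = -2*0 + -1*-1 = 1
  c_2 = -1*0 + -1*-1 = 1
Expand coordinatewise in base 2:
  c_1 = 1 = 1·2^0
  c_2 = 1 = 1·2^0
λ_0 = (1, 1)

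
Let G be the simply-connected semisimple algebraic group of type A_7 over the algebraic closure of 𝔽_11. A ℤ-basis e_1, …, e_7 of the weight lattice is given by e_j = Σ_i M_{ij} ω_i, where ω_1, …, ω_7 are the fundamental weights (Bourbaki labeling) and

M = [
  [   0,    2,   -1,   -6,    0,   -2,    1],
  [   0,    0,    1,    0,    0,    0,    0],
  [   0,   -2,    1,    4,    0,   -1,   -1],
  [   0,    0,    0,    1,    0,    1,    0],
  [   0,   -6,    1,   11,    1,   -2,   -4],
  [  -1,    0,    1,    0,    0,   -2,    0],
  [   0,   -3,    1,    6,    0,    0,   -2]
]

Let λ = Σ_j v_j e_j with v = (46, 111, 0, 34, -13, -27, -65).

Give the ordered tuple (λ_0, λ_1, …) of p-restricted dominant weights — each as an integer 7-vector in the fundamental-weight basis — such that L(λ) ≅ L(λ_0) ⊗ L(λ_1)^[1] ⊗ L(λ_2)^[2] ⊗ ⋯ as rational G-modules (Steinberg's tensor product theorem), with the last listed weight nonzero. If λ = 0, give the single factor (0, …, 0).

In the fundamental-weight basis, λ has coordinates c = M·v (v = (46, 111, 0, 34, -13, -27, -65)):
  c_1 = (0)·(46) + (2)·(111) + (-1)·(0) + (-6)·(34) + (0)·(-13) + (-2)·(-27) + (1)·(-65) = 7
  c_2 = (0)·(46) + (0)·(111) + (1)·(0) + (0)·(34) + (0)·(-13) + (0)·(-27) + (0)·(-65) = 0
  c_3 = (0)·(46) + (-2)·(111) + (1)·(0) + (4)·(34) + (0)·(-13) + (-1)·(-27) + (-1)·(-65) = 6
  c_4 = (0)·(46) + (0)·(111) + (0)·(0) + (1)·(34) + (0)·(-13) + (1)·(-27) + (0)·(-65) = 7
  c_5 = (0)·(46) + (-6)·(111) + (1)·(0) + (11)·(34) + (1)·(-13) + (-2)·(-27) + (-4)·(-65) = 9
  c_6 = (-1)·(46) + (0)·(111) + (1)·(0) + (0)·(34) + (0)·(-13) + (-2)·(-27) + (0)·(-65) = 8
  c_7 = (0)·(46) + (-3)·(111) + (1)·(0) + (6)·(34) + (0)·(-13) + (0)·(-27) + (-2)·(-65) = 1
p = 11; digits c_i = Σ_j d_{ij}·11^j, 0 ≤ d_{ij} < 11:
  c_1 = 7 = 7·11^0
  c_2 = 0
  c_3 = 6 = 6·11^0
  c_4 = 7 = 7·11^0
  c_5 = 9 = 9·11^0
  c_6 = 8 = 8·11^0
  c_7 = 1 = 1·11^0
Factor λ_0 = (7, 0, 6, 7, 9, 8, 1)

((7, 0, 6, 7, 9, 8, 1),)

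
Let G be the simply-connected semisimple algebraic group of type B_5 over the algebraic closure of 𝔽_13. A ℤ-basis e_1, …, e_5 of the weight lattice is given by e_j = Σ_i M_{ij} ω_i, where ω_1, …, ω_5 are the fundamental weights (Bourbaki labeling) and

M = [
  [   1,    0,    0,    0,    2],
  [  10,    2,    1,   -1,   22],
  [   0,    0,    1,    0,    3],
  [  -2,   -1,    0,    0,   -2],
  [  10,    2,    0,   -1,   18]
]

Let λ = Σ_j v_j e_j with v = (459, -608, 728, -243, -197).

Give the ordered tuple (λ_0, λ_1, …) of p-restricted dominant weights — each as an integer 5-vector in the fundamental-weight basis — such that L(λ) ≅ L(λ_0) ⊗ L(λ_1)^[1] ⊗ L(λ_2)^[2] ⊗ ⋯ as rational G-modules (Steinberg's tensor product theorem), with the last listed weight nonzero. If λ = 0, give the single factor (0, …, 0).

((0, 11, 7, 6, 6), (5, 0, 10, 6, 5))

Change of basis e → ω: c = M·v where v = (459, -608, 728, -243, -197):
  c_1 = (1)·(459) + (0)·(-608) + (0)·(728) + (0)·(-243) + (2)·(-197) = 65
  c_2 = (10)·(459) + (2)·(-608) + (1)·(728) + (-1)·(-243) + (22)·(-197) = 11
  c_3 = (0)·(459) + (0)·(-608) + (1)·(728) + (0)·(-243) + (3)·(-197) = 137
  c_4 = (-2)·(459) + (-1)·(-608) + (0)·(728) + (0)·(-243) + (-2)·(-197) = 84
  c_5 = (10)·(459) + (2)·(-608) + (0)·(728) + (-1)·(-243) + (18)·(-197) = 71
Base-13 expansion of each c_i:
  c_1 = 65 = 0·13^0 + 5·13^1
  c_2 = 11 = 11·13^0
  c_3 = 137 = 7·13^0 + 10·13^1
  c_4 = 84 = 6·13^0 + 6·13^1
  c_5 = 71 = 6·13^0 + 5·13^1
Factor λ_0 = (0, 11, 7, 6, 6)
Factor λ_1 = (5, 0, 10, 6, 5)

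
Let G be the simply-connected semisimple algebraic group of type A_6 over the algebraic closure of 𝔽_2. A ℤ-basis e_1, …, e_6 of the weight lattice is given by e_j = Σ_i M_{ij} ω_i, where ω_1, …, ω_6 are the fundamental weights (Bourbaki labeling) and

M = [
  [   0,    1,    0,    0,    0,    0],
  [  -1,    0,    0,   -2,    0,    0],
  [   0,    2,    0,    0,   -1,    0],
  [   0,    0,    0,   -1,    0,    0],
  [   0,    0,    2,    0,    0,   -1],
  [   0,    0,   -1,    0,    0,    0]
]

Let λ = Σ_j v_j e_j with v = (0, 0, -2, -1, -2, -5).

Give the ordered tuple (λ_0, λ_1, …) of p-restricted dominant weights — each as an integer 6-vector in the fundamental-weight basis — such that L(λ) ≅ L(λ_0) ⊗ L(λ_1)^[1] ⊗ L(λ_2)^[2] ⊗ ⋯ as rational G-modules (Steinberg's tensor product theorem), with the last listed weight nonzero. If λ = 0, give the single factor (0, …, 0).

((0, 0, 0, 1, 1, 0), (0, 1, 1, 0, 0, 1))

Compute c_i = Σ_j M_{ij} v_j with v = (0, 0, -2, -1, -2, -5):
  c_1 = (0)·(0) + (1)·(0) + (0)·(-2) + (0)·(-1) + (0)·(-2) + (0)·(-5) = 0
  c_2 = (-1)·(0) + (0)·(0) + (0)·(-2) + (-2)·(-1) + (0)·(-2) + (0)·(-5) = 2
  c_3 = (0)·(0) + (2)·(0) + (0)·(-2) + (0)·(-1) + (-1)·(-2) + (0)·(-5) = 2
  c_4 = (0)·(0) + (0)·(0) + (0)·(-2) + (-1)·(-1) + (0)·(-2) + (0)·(-5) = 1
  c_5 = (0)·(0) + (0)·(0) + (2)·(-2) + (0)·(-1) + (0)·(-2) + (-1)·(-5) = 1
  c_6 = (0)·(0) + (0)·(0) + (-1)·(-2) + (0)·(-1) + (0)·(-2) + (0)·(-5) = 2
Base-2 expansion of each c_i:
  c_1 = 0
  c_2 = 2 = 0·2^0 + 1·2^1
  c_3 = 2 = 0·2^0 + 1·2^1
  c_4 = 1 = 1·2^0
  c_5 = 1 = 1·2^0
  c_6 = 2 = 0·2^0 + 1·2^1
p-restricted factor λ_0 = (0, 0, 0, 1, 1, 0)
p-restricted factor λ_1 = (0, 1, 1, 0, 0, 1)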